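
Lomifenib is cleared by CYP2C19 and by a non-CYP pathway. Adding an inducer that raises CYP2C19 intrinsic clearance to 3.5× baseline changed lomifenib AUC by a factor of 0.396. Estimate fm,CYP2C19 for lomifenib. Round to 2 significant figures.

0.61

Let fm be the CYP2C19 fraction. New clearance relative to baseline = fm × 3.5 + (1 − fm).
AUC ratio = 1 / (new CL fraction), so new CL fraction = 1 / 0.396 = 2.525.
fm × 3.5 + 1 − fm = 2.525  ⇒  fm × (3.5 − 1) = 1.525  ⇒  fm = 0.61.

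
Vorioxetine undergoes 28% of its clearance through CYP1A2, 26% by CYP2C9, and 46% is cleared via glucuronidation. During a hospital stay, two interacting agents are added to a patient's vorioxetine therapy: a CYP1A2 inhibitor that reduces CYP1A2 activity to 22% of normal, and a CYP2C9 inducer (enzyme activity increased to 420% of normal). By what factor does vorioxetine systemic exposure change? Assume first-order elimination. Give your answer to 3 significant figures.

The CYP1A2 pathway (28% of clearance) is reduced to 0.22× activity: 0.28 × 0.22 = 0.0616.
The CYP2C9 pathway (26% of clearance) rises to 4.2× activity: 0.26 × 4.2 = 1.092.
Non-CYP routes (46%) are unchanged.
New clearance relative to baseline: 0.0616 + 1.092 + 0.46 = 1.6136.
Systemic exposure ∝ 1/CL: fold-change = 1 / 1.6136 = 0.620.

0.620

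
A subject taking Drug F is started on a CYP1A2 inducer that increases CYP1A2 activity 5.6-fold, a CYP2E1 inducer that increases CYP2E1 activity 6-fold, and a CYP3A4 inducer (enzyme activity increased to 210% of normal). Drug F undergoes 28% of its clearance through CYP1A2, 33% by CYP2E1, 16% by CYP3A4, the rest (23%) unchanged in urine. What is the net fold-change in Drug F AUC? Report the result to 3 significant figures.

The CYP1A2 pathway (28% of clearance) is boosted to 5.6× activity: 0.28 × 5.6 = 1.568.
The CYP2E1 pathway (33% of clearance) is boosted to 6× activity: 0.33 × 6 = 1.98.
The CYP3A4 pathway (16% of clearance) is boosted to 2.1× activity: 0.16 × 2.1 = 0.336.
Non-CYP routes (23%) are unchanged.
Relative clearance = 1.568 + 1.98 + 0.336 + 0.23 = 4.114.
AUC ∝ 1/CL: fold-change = 1 / 4.114 = 0.243.

0.243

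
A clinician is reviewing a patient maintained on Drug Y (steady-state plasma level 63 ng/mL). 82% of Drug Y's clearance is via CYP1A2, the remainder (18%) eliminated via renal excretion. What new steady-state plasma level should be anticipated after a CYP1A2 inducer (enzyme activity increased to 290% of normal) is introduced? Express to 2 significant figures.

25 ng/mL

The CYP1A2 pathway (82% of clearance) increases to 2.9× activity: 0.82 × 2.9 = 2.378.
Non-CYP routes (18%) are unchanged.
New clearance relative to baseline: 2.378 + 0.18 = 2.558.
New steady-state plasma level = baseline ÷ relative clearance = 63 / 2.558 = 25 ng/mL.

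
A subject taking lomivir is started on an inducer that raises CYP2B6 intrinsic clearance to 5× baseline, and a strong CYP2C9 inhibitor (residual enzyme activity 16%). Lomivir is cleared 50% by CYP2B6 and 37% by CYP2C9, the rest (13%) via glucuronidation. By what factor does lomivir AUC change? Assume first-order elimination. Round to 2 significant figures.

0.37

The CYP2B6 pathway (50% of clearance) increases to 5× activity: 0.5 × 5 = 2.5.
The CYP2C9 pathway (37% of clearance) falls to 0.16× activity: 0.37 × 0.16 = 0.0592.
Non-CYP routes (13%) are unchanged.
CL_new/CL_old = 2.5 + 0.0592 + 0.13 = 2.6892.
AUC ∝ 1/CL: fold-change = 1 / 2.6892 = 0.37.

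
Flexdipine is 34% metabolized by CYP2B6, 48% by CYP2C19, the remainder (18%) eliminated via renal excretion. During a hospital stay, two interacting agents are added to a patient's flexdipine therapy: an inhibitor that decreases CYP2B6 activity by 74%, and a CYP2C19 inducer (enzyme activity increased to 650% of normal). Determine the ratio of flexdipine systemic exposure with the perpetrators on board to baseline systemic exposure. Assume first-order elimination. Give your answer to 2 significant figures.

The CYP2B6 pathway (34% of clearance) drops to 0.26× activity: 0.34 × 0.26 = 0.0884.
The CYP2C19 pathway (48% of clearance) is boosted to 6.5× activity: 0.48 × 6.5 = 3.12.
Non-CYP routes (18%) are unchanged.
Relative clearance = 0.0884 + 3.12 + 0.18 = 3.3884.
Systemic exposure ∝ 1/CL: fold-change = 1 / 3.3884 = 0.30.

0.30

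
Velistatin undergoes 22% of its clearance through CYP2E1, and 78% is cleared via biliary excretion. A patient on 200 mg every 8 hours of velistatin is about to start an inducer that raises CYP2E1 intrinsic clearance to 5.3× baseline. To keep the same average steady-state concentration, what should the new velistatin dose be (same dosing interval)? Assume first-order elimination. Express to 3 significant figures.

CYP2E1: 0.22 × 5.3 = 1.166
Other: 0.78 (unchanged)
Relative clearance = 1.166 + 0.78 = 1.946.
To maintain the same steady-state level, dose must scale with clearance: new dose = 200 × 1.946 = 389 mg.

389 mg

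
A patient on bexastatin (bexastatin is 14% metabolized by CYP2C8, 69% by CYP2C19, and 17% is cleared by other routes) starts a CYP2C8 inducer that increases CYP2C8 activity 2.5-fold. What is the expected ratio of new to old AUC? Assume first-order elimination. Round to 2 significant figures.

0.83

The CYP2C8 pathway (14% of clearance) is boosted to 2.5× activity: 0.14 × 2.5 = 0.35.
CYP2C19 (69%) and the residual 17% are unaffected.
Relative clearance = 0.35 + 0.69 + 0.17 = 1.21.
AUC is inversely proportional to clearance, so the fold-change is 1 / 1.21 = 0.83.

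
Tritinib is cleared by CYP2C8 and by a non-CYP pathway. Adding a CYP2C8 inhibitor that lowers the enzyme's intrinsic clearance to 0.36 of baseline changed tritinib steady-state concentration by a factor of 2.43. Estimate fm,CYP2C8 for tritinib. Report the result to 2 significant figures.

Let fm be the CYP2C8 fraction. New clearance relative to baseline = fm × 0.36 + (1 − fm).
Steady-state concentration ratio = 1 / (new CL fraction), so new CL fraction = 1 / 2.43 = 0.4115.
fm × 0.36 + 1 − fm = 0.4115  ⇒  fm × (0.36 − 1) = −0.5885  ⇒  fm = 0.92.

0.92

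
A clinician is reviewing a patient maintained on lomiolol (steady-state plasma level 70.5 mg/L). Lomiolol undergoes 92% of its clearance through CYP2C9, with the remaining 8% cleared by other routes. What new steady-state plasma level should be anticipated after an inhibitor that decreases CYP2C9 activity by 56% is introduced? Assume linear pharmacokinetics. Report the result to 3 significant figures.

145 mg/L

CYP2C9: 0.92 × 0.44 = 0.4048
Other: 0.08 (unchanged)
New clearance relative to baseline: 0.4048 + 0.08 = 0.4848.
Steady-state plasma level ∝ 1/CL, so new value = 70.5 / 0.4848 = 145 mg/L.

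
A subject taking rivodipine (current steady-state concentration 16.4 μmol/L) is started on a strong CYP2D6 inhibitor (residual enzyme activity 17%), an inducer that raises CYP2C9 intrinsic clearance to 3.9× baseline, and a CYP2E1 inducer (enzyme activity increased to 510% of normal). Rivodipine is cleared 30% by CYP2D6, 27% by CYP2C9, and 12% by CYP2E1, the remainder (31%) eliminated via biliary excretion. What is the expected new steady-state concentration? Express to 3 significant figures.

CYP2D6: 0.3 × 0.17 = 0.051
CYP2C9: 0.27 × 3.9 = 1.053
CYP2E1: 0.12 × 5.1 = 0.612
Other: 0.31 (unchanged)
Relative clearance = 0.051 + 1.053 + 0.612 + 0.31 = 2.026.
New steady-state concentration = 16.4 / 2.026 = 8.09 μmol/L (concentration scales inversely with clearance).

8.09 μmol/L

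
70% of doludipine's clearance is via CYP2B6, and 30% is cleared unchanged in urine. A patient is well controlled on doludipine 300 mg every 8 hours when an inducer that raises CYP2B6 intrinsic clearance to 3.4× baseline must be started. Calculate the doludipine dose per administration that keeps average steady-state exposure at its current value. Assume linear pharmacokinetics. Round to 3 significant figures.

804 mg

CYP2B6: 0.7 × 3.4 = 2.38
Other: 0.3 (unchanged)
Relative clearance = 2.38 + 0.3 = 2.68.
To maintain the same steady-state level, dose must scale with clearance: new dose = 300 × 2.68 = 804 mg.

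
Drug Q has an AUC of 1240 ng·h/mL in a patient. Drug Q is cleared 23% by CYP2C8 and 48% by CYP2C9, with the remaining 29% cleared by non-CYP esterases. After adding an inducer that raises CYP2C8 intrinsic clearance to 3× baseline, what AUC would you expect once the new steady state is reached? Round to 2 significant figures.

8.5 × 10² ng·h/mL

The CYP2C8 pathway (23% of clearance) rises to 3× activity: 0.23 × 3 = 0.69.
CYP2C9 (48%) and the residual 29% are unaffected.
CL_new/CL_old = 0.69 + 0.48 + 0.29 = 1.46.
New AUC = baseline ÷ relative clearance = 1240 / 1.46 = 8.5 × 10² ng·h/mL.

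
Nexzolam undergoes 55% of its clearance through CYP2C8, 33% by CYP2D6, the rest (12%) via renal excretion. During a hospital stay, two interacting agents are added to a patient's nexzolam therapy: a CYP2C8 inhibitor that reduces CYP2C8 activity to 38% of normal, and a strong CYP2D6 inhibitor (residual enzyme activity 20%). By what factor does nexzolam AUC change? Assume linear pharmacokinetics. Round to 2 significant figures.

2.5

The CYP2C8 pathway (55% of clearance) drops to 0.38× activity: 0.55 × 0.38 = 0.209.
The CYP2D6 pathway (33% of clearance) is reduced to 0.2× activity: 0.33 × 0.2 = 0.066.
The remaining 12% of clearance is unaffected.
New clearance relative to baseline: 0.209 + 0.066 + 0.12 = 0.395.
Net AUC ratio = 1 / 0.395 = 2.5.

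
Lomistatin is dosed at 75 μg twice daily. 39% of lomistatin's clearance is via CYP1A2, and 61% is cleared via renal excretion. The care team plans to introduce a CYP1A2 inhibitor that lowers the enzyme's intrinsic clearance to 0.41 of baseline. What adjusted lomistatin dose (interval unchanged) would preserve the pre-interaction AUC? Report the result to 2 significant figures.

58 μg

The CYP1A2 pathway (39% of clearance) is reduced to 0.41× activity: 0.39 × 0.41 = 0.1599.
Non-CYP routes (61%) are unchanged.
New clearance relative to baseline: 0.1599 + 0.61 = 0.7699.
Exposure is unchanged when dose changes in proportion to clearance. New dose = 75 μg × 0.7699 = 58 μg.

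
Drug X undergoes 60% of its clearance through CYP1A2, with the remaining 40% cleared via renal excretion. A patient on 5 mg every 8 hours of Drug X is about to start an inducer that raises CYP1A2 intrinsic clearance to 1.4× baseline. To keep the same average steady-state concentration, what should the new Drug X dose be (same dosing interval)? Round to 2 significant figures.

6.2 mg

CYP1A2: 0.6 × 1.4 = 0.84
Other: 0.4 (unchanged)
Relative clearance = 0.84 + 0.4 = 1.24.
Exposure is unchanged when dose changes in proportion to clearance. New dose = 5 mg × 1.24 = 6.2 mg.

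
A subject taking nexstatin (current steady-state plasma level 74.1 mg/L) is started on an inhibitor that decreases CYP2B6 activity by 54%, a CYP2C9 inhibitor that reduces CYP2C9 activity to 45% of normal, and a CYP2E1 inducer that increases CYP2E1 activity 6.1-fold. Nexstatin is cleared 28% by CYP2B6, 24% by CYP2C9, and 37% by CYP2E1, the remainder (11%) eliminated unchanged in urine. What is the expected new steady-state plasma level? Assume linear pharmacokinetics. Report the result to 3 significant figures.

28.5 mg/L

CYP2B6: 0.28 × 0.46 = 0.1288
CYP2C9: 0.24 × 0.45 = 0.108
CYP2E1: 0.37 × 6.1 = 2.257
Other: 0.11 (unchanged)
New clearance relative to baseline: 0.1288 + 0.108 + 2.257 + 0.11 = 2.6038.
Dividing the baseline by the relative clearance: 74.1 / 2.6038 = 28.5 mg/L.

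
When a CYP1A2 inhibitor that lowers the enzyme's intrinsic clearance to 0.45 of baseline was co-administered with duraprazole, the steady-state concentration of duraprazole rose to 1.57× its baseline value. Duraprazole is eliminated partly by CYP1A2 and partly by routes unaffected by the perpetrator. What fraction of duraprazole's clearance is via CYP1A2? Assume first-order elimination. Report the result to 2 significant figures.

0.66

Call the CYP1A2 fraction fm. After the interaction, CL_new/CL_old = fm × 0.45 + (1 − fm).
Steady-state concentration ratio = 1 / (new CL fraction), so new CL fraction = 1 / 1.57 = 0.6369.
fm × 0.45 + 1 − fm = 0.6369  ⇒  fm × (0.45 − 1) = −0.3631  ⇒  fm = 0.66.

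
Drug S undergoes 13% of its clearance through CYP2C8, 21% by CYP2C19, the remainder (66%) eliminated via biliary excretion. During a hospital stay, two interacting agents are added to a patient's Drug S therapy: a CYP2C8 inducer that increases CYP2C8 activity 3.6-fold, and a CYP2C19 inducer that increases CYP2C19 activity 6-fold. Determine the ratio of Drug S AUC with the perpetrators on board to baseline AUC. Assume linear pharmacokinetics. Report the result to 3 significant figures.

The CYP2C8 pathway (13% of clearance) rises to 3.6× activity: 0.13 × 3.6 = 0.468.
The CYP2C19 pathway (21% of clearance) increases to 6× activity: 0.21 × 6 = 1.26.
The remaining 66% of clearance is unaffected.
Relative clearance = 0.468 + 1.26 + 0.66 = 2.388.
AUC ∝ 1/CL: fold-change = 1 / 2.388 = 0.419.

0.419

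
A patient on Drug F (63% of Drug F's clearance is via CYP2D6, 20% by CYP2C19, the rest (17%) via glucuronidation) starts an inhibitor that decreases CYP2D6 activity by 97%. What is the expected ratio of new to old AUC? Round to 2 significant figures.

The CYP2D6 pathway (63% of clearance) is reduced to 0.03× activity: 0.63 × 0.03 = 0.0189.
CYP2C19 (20%) and the residual 17% are unaffected.
CL_new/CL_old = 0.0189 + 0.2 + 0.17 = 0.3889.
AUC ratio = CL_old/CL_new = 1 / 0.3889 = 2.6.

2.6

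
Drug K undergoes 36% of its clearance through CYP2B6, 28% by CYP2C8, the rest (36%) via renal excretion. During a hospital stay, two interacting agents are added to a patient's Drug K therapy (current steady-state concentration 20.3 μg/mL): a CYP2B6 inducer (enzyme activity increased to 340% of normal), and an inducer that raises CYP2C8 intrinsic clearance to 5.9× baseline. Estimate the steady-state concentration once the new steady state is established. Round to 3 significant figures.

The CYP2B6 pathway (36% of clearance) rises to 3.4× activity: 0.36 × 3.4 = 1.224.
The CYP2C8 pathway (28% of clearance) increases to 5.9× activity: 0.28 × 5.9 = 1.652.
Non-CYP routes (36%) are unchanged.
New clearance relative to baseline: 1.224 + 1.652 + 0.36 = 3.236.
Steady-state concentration ∝ 1/CL: new value = 20.3 / 3.236 = 6.27 μg/mL.

6.27 μg/mL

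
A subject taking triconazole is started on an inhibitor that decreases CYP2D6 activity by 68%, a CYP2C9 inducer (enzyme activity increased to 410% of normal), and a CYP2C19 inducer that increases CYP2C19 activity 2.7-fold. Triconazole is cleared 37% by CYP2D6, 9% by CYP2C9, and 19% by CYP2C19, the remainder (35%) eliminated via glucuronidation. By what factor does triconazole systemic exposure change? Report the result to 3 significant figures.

0.741

The CYP2D6 pathway (37% of clearance) falls to 0.32× activity: 0.37 × 0.32 = 0.1184.
The CYP2C9 pathway (9% of clearance) increases to 4.1× activity: 0.09 × 4.1 = 0.369.
The CYP2C19 pathway (19% of clearance) increases to 2.7× activity: 0.19 × 2.7 = 0.513.
The remaining 35% of clearance is unaffected.
CL_new/CL_old = 0.1184 + 0.369 + 0.513 + 0.35 = 1.3504.
Systemic exposure ∝ 1/CL: fold-change = 1 / 1.3504 = 0.741.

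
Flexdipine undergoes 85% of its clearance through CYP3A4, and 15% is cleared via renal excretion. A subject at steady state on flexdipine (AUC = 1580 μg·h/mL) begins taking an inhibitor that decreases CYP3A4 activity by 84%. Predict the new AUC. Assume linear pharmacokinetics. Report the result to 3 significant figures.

The CYP3A4 pathway (85% of clearance) is reduced to 0.16× activity: 0.85 × 0.16 = 0.136.
The remaining 15% of clearance is unaffected.
New clearance relative to baseline: 0.136 + 0.15 = 0.286.
AUC ∝ 1/CL, so new value = 1580 / 0.286 = 5.52 × 10³ μg·h/mL.

5.52 × 10³ μg·h/mL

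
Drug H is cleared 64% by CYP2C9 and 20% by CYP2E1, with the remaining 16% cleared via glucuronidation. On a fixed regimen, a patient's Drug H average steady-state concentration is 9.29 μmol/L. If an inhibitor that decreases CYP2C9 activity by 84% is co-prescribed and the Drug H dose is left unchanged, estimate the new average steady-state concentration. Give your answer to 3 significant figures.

20.1 μmol/L

The CYP2C9 pathway (64% of clearance) falls to 0.16× activity: 0.64 × 0.16 = 0.1024.
CYP2E1 (20%) and the residual 16% are unaffected.
CL_new/CL_old = 0.1024 + 0.2 + 0.16 = 0.4624.
New average steady-state concentration = baseline ÷ relative clearance = 9.29 / 0.4624 = 20.1 μmol/L.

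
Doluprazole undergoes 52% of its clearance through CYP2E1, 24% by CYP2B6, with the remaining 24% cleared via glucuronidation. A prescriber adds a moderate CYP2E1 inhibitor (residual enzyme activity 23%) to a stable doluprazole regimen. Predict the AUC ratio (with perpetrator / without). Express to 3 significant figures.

The CYP2E1 pathway (52% of clearance) drops to 0.23× activity: 0.52 × 0.23 = 0.1196.
CYP2B6 (24%) and the residual 24% are unaffected.
New clearance relative to baseline: 0.1196 + 0.24 + 0.24 = 0.5996.
Since AUC ∝ 1/CL, the ratio is 1 / 0.5996 = 1.67.

1.67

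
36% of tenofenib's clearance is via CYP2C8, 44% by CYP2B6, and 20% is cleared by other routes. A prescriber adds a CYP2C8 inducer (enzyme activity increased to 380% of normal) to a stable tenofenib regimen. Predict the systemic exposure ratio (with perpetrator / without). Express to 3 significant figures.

0.498

CYP2C8: 0.36 × 3.8 = 1.368
CYP2B6: 0.44 (unchanged)
Other: 0.2 (unchanged)
New clearance relative to baseline: 1.368 + 0.44 + 0.2 = 2.008.
Systemic exposure ratio = CL_old/CL_new = 1 / 2.008 = 0.498.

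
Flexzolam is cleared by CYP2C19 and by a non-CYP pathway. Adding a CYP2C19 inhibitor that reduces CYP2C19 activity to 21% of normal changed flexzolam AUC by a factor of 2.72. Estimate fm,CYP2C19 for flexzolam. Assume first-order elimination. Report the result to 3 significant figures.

0.800

Let fm be the CYP2C19 fraction. New clearance relative to baseline = fm × 0.21 + (1 − fm).
AUC ratio = 1 / (new CL fraction), so new CL fraction = 1 / 2.72 = 0.3676.
fm × 0.21 + 1 − fm = 0.3676  ⇒  fm × (0.21 − 1) = −0.6324  ⇒  fm = 0.800.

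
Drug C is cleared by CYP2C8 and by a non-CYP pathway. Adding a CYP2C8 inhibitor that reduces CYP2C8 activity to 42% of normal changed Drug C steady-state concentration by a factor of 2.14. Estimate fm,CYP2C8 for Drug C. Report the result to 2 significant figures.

0.92

Let x = fm,CYP2C8. Because steady-state concentration ∝ 1/CL, relative clearance fell to 1/2.14 = 0.4673.
Only the CYP2C8 route changed, so 0.4673 = x·0.42 + (1 − x), giving x = 0.92.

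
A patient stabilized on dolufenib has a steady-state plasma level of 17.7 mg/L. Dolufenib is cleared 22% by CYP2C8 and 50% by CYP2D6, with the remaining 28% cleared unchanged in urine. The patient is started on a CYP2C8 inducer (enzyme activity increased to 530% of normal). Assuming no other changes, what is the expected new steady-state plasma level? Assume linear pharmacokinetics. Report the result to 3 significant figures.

The CYP2C8 pathway (22% of clearance) increases to 5.3× activity: 0.22 × 5.3 = 1.166.
CYP2D6 (50%) and the residual 28% are unaffected.
New clearance relative to baseline: 1.166 + 0.5 + 0.28 = 1.946.
Steady-state plasma level ∝ 1/CL, so new value = 17.7 / 1.946 = 9.10 mg/L.

9.10 mg/L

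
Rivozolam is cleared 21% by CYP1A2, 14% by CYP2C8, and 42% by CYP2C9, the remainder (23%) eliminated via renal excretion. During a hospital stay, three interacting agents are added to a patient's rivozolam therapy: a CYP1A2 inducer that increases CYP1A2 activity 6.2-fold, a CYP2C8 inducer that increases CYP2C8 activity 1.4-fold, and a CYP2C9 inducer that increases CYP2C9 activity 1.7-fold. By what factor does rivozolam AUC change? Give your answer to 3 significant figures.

The CYP1A2 pathway (21% of clearance) is boosted to 6.2× activity: 0.21 × 6.2 = 1.302.
The CYP2C8 pathway (14% of clearance) rises to 1.4× activity: 0.14 × 1.4 = 0.196.
The CYP2C9 pathway (42% of clearance) rises to 1.7× activity: 0.42 × 1.7 = 0.714.
The remaining 23% of clearance is unaffected.
Relative clearance = 1.302 + 0.196 + 0.714 + 0.23 = 2.442.
AUC ∝ 1/CL: fold-change = 1 / 2.442 = 0.410.

0.410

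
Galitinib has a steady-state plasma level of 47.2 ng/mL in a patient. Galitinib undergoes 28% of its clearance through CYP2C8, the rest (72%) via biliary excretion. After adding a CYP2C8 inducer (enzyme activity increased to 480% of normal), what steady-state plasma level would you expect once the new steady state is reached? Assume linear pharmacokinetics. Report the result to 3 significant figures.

The CYP2C8 pathway (28% of clearance) is boosted to 4.8× activity: 0.28 × 4.8 = 1.344.
Non-CYP routes (72%) are unchanged.
Relative clearance = 1.344 + 0.72 = 2.064.
With dosing unchanged, steady-state plasma level scales as 1/CL: 47.2 / 2.064 = 22.9 ng/mL.

22.9 ng/mL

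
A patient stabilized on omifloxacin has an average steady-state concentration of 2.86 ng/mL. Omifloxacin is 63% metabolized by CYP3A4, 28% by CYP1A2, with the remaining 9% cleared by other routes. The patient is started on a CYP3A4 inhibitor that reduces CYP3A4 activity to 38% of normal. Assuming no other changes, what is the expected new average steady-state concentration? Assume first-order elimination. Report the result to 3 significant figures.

The CYP3A4 pathway (63% of clearance) is reduced to 0.38× activity: 0.63 × 0.38 = 0.2394.
CYP1A2 (28%) and the residual 9% are unaffected.
Relative clearance = 0.2394 + 0.28 + 0.09 = 0.6094.
With dosing unchanged, average steady-state concentration scales as 1/CL: 2.86 / 0.6094 = 4.69 ng/mL.

4.69 ng/mL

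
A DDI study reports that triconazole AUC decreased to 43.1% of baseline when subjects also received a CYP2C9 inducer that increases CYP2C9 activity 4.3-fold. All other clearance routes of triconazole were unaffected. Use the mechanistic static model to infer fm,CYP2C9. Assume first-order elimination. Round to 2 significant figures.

Call the CYP2C9 fraction fm. After the interaction, CL_new/CL_old = fm × 4.3 + (1 − fm).
AUC ratio = 1 / (new CL fraction), so new CL fraction = 1 / 0.431 = 2.32.
fm × 4.3 + 1 − fm = 2.32  ⇒  fm × (4.3 − 1) = 1.32  ⇒  fm = 0.40.

0.40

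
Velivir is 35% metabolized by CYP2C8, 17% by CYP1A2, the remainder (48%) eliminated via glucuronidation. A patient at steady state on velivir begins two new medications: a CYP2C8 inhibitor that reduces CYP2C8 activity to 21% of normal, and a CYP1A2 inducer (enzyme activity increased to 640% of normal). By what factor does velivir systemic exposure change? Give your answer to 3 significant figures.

CYP2C8: 0.35 × 0.21 = 0.0735
CYP1A2: 0.17 × 6.4 = 1.088
Other: 0.48 (unchanged)
Relative clearance = 0.0735 + 1.088 + 0.48 = 1.6415.
Systemic exposure ∝ 1/CL: fold-change = 1 / 1.6415 = 0.609.

0.609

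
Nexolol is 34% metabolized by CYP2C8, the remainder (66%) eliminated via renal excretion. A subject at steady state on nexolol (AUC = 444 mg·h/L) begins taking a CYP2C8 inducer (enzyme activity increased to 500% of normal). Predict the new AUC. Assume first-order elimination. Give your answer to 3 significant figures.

The CYP2C8 pathway (34% of clearance) is boosted to 5× activity: 0.34 × 5 = 1.7.
Non-CYP routes (66%) are unchanged.
Relative clearance = 1.7 + 0.66 = 2.36.
With dosing unchanged, AUC scales as 1/CL: 444 / 2.36 = 188 mg·h/L.

188 mg·h/L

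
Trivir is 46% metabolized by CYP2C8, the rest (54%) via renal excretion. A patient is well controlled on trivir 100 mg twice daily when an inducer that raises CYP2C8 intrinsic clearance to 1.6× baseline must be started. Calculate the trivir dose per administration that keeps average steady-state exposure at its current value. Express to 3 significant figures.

The CYP2C8 pathway (46% of clearance) increases to 1.6× activity: 0.46 × 1.6 = 0.736.
The remaining 54% of clearance is unaffected.
CL_new/CL_old = 0.736 + 0.54 = 1.276.
To maintain the same steady-state level, dose must scale with clearance: new dose = 100 × 1.276 = 128 mg.

128 mg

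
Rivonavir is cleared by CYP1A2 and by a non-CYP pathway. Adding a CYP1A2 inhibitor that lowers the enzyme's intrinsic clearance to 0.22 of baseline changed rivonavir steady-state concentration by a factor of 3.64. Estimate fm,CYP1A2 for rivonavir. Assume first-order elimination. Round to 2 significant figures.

Let fm be the CYP1A2 fraction. New clearance relative to baseline = fm × 0.22 + (1 − fm).
Steady-state concentration ratio = 1 / (new CL fraction), so new CL fraction = 1 / 3.64 = 0.2747.
fm × 0.22 + 1 − fm = 0.2747  ⇒  fm × (0.22 − 1) = −0.7253  ⇒  fm = 0.93.

0.93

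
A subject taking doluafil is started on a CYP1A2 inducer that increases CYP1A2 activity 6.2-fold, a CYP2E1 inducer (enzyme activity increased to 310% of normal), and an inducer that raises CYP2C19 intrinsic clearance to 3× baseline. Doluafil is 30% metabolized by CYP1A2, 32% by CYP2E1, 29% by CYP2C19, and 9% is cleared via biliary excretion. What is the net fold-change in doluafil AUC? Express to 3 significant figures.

The CYP1A2 pathway (30% of clearance) increases to 6.2× activity: 0.3 × 6.2 = 1.86.
The CYP2E1 pathway (32% of clearance) increases to 3.1× activity: 0.32 × 3.1 = 0.992.
The CYP2C19 pathway (29% of clearance) increases to 3× activity: 0.29 × 3 = 0.87.
The remaining 9% of clearance is unaffected.
New clearance relative to baseline: 1.86 + 0.992 + 0.87 + 0.09 = 3.812.
Because AUC varies inversely with clearance, the combined effect is 1 / 3.812 = 0.262.

0.262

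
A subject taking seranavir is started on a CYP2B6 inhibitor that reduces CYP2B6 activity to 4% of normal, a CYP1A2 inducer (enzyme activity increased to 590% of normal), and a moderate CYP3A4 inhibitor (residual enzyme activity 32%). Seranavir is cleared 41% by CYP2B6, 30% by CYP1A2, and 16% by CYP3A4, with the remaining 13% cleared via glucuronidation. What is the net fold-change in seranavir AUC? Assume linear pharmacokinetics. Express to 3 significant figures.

0.508

The CYP2B6 pathway (41% of clearance) falls to 0.04× activity: 0.41 × 0.04 = 0.0164.
The CYP1A2 pathway (30% of clearance) is boosted to 5.9× activity: 0.3 × 5.9 = 1.77.
The CYP3A4 pathway (16% of clearance) drops to 0.32× activity: 0.16 × 0.32 = 0.0512.
Non-CYP routes (13%) are unchanged.
New clearance relative to baseline: 0.0164 + 1.77 + 0.0512 + 0.13 = 1.9676.
Because AUC varies inversely with clearance, the combined effect is 1 / 1.9676 = 0.508.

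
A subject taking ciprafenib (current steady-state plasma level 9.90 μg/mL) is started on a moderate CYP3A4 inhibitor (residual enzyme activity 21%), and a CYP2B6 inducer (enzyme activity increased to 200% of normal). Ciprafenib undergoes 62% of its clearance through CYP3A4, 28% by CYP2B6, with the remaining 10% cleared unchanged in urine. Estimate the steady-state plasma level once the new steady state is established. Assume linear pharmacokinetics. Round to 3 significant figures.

12.5 μg/mL

CYP3A4: 0.62 × 0.21 = 0.1302
CYP2B6: 0.28 × 2 = 0.56
Other: 0.1 (unchanged)
New clearance relative to baseline: 0.1302 + 0.56 + 0.1 = 0.7902.
New steady-state plasma level = 9.90 / 0.7902 = 12.5 μg/mL (concentration scales inversely with clearance).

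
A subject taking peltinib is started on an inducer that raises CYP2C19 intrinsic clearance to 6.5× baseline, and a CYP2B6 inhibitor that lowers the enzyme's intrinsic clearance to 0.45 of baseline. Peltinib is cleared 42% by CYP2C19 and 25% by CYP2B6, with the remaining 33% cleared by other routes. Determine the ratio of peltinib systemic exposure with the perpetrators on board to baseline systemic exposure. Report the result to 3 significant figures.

0.315

The CYP2C19 pathway (42% of clearance) rises to 6.5× activity: 0.42 × 6.5 = 2.73.
The CYP2B6 pathway (25% of clearance) falls to 0.45× activity: 0.25 × 0.45 = 0.1125.
The remaining 33% of clearance is unaffected.
Relative clearance = 2.73 + 0.1125 + 0.33 = 3.1725.
Because systemic exposure varies inversely with clearance, the combined effect is 1 / 3.1725 = 0.315.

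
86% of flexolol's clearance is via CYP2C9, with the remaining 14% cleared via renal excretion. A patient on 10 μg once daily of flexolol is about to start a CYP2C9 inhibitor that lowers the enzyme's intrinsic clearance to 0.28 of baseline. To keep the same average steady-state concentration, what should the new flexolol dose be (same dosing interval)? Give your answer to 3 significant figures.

CYP2C9: 0.86 × 0.28 = 0.2408
Other: 0.14 (unchanged)
Relative clearance = 0.2408 + 0.14 = 0.3808.
Css,avg = (dose rate)/CL, so holding Css fixed requires dose ∝ CL: 10 × 0.3808 = 3.81 μg.

3.81 μg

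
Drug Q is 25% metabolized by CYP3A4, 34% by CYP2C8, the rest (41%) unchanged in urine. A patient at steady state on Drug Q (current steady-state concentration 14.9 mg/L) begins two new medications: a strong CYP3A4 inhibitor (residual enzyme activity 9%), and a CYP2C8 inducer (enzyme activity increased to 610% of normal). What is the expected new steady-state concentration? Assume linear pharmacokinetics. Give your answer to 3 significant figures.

The CYP3A4 pathway (25% of clearance) is reduced to 0.09× activity: 0.25 × 0.09 = 0.0225.
The CYP2C8 pathway (34% of clearance) rises to 6.1× activity: 0.34 × 6.1 = 2.074.
Non-CYP routes (41%) are unchanged.
New clearance relative to baseline: 0.0225 + 2.074 + 0.41 = 2.5065.
New steady-state concentration = 14.9 / 2.5065 = 5.94 mg/L (concentration scales inversely with clearance).

5.94 mg/L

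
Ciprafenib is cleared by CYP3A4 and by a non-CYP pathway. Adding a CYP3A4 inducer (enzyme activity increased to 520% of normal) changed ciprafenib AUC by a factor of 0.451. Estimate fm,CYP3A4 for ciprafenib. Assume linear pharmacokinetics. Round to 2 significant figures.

0.29

CL'/CL = 1 / 0.451 = 2.217
5.2·fm + (1 − fm) = 2.217
fm = (2.217 − 1) / (5.2 − 1) = 0.29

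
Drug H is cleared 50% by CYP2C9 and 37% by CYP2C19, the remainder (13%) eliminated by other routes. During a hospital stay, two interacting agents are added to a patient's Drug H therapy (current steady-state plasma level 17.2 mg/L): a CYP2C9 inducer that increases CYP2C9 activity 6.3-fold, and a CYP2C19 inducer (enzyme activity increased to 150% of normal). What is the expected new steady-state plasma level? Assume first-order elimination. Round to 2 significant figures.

The CYP2C9 pathway (50% of clearance) is boosted to 6.3× activity: 0.5 × 6.3 = 3.15.
The CYP2C19 pathway (37% of clearance) is boosted to 1.5× activity: 0.37 × 1.5 = 0.555.
Non-CYP routes (13%) are unchanged.
Relative clearance = 3.15 + 0.555 + 0.13 = 3.835.
Dividing the baseline by the relative clearance: 17.2 / 3.835 = 4.5 mg/L.

4.5 mg/L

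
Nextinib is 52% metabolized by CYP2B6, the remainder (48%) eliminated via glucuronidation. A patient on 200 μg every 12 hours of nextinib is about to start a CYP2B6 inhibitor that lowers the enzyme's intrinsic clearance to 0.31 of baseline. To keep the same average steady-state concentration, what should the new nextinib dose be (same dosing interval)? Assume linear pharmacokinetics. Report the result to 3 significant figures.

The CYP2B6 pathway (52% of clearance) falls to 0.31× activity: 0.52 × 0.31 = 0.1612.
Non-CYP routes (48%) are unchanged.
Relative clearance = 0.1612 + 0.48 = 0.6412.
Exposure is unchanged when dose changes in proportion to clearance. New dose = 200 μg × 0.6412 = 128 μg.

128 μg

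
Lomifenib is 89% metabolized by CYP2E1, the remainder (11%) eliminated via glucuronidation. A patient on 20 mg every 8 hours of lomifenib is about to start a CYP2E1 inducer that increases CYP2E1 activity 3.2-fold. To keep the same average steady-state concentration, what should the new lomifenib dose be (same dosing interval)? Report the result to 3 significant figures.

59.2 mg

CYP2E1: 0.89 × 3.2 = 2.848
Other: 0.11 (unchanged)
New clearance relative to baseline: 2.848 + 0.11 = 2.958.
To maintain the same steady-state level, dose must scale with clearance: new dose = 20 × 2.958 = 59.2 mg.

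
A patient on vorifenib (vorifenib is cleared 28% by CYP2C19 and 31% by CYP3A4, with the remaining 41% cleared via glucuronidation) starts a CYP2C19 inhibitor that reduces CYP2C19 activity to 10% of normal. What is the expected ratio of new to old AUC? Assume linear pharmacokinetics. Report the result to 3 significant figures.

1.34

The CYP2C19 pathway (28% of clearance) drops to 0.1× activity: 0.28 × 0.1 = 0.028.
CYP3A4 (31%) and the residual 41% are unaffected.
Relative clearance = 0.028 + 0.31 + 0.41 = 0.748.
AUC is inversely proportional to clearance, so the fold-change is 1 / 0.748 = 1.34.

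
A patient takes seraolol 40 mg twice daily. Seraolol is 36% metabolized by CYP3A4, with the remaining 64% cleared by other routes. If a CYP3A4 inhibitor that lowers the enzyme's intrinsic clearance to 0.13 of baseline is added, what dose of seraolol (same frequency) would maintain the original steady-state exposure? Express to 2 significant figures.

27 mg

The CYP3A4 pathway (36% of clearance) is reduced to 0.13× activity: 0.36 × 0.13 = 0.0468.
Non-CYP routes (64%) are unchanged.
New clearance relative to baseline: 0.0468 + 0.64 = 0.6868.
Css,avg = (dose rate)/CL, so holding Css fixed requires dose ∝ CL: 40 × 0.6868 = 27 mg.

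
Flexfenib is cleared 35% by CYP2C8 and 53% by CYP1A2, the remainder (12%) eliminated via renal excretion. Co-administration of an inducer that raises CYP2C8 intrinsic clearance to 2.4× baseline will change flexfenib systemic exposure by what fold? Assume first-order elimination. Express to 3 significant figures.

0.671

The CYP2C8 pathway (35% of clearance) increases to 2.4× activity: 0.35 × 2.4 = 0.84.
CYP1A2 (53%) and the residual 12% are unaffected.
Relative clearance = 0.84 + 0.53 + 0.12 = 1.49.
Systemic exposure ratio = CL_old/CL_new = 1 / 1.49 = 0.671.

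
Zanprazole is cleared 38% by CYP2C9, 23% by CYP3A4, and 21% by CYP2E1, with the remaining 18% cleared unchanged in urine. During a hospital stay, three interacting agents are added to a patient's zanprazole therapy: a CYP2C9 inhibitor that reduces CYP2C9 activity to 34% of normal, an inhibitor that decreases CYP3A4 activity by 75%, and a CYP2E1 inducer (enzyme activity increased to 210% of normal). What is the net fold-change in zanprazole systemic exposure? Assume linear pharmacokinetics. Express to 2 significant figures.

CYP2C9: 0.38 × 0.34 = 0.1292
CYP3A4: 0.23 × 0.25 = 0.0575
CYP2E1: 0.21 × 2.1 = 0.441
Other: 0.18 (unchanged)
New clearance relative to baseline: 0.1292 + 0.0575 + 0.441 + 0.18 = 0.8077.
Systemic exposure ∝ 1/CL: fold-change = 1 / 0.8077 = 1.2.

1.2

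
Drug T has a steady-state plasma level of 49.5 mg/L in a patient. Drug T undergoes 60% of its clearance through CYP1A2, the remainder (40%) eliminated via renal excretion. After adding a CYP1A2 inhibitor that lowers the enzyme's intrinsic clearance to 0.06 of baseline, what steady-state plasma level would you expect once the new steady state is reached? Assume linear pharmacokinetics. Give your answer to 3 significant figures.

114 mg/L

The CYP1A2 pathway (60% of clearance) is reduced to 0.06× activity: 0.6 × 0.06 = 0.036.
The remaining 40% of clearance is unaffected.
New clearance relative to baseline: 0.036 + 0.4 = 0.436.
Steady-state plasma level ∝ 1/CL, so new value = 49.5 / 0.436 = 114 mg/L.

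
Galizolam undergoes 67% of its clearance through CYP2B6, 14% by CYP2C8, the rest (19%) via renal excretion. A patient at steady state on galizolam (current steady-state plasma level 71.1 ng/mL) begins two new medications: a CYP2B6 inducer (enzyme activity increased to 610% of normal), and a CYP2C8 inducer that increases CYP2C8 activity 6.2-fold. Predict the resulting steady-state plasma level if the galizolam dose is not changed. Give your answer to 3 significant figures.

CYP2B6: 0.67 × 6.1 = 4.087
CYP2C8: 0.14 × 6.2 = 0.868
Other: 0.19 (unchanged)
New clearance relative to baseline: 4.087 + 0.868 + 0.19 = 5.145.
New steady-state plasma level = 71.1 / 5.145 = 13.8 ng/mL (concentration scales inversely with clearance).

13.8 ng/mL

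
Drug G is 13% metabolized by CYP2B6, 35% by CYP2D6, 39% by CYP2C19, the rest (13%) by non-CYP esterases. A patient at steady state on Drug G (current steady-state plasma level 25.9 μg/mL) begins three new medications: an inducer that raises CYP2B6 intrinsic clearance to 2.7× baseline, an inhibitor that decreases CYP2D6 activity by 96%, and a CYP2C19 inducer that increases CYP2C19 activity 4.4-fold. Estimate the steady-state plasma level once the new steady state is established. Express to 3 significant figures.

The CYP2B6 pathway (13% of clearance) rises to 2.7× activity: 0.13 × 2.7 = 0.351.
The CYP2D6 pathway (35% of clearance) falls to 0.04× activity: 0.35 × 0.04 = 0.014.
The CYP2C19 pathway (39% of clearance) increases to 4.4× activity: 0.39 × 4.4 = 1.716.
Non-CYP routes (13%) are unchanged.
Relative clearance = 0.351 + 0.014 + 1.716 + 0.13 = 2.211.
Dividing the baseline by the relative clearance: 25.9 / 2.211 = 11.7 μg/mL.

11.7 μg/mL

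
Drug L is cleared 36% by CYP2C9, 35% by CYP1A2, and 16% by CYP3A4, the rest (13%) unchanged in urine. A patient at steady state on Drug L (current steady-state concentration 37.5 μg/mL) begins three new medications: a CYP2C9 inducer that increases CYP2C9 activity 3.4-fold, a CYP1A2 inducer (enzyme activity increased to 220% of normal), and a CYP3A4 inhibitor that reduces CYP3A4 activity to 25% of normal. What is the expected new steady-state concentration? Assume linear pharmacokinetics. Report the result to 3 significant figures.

CYP2C9: 0.36 × 3.4 = 1.224
CYP1A2: 0.35 × 2.2 = 0.77
CYP3A4: 0.16 × 0.25 = 0.04
Other: 0.13 (unchanged)
New clearance relative to baseline: 1.224 + 0.77 + 0.04 + 0.13 = 2.164.
Dividing the baseline by the relative clearance: 37.5 / 2.164 = 17.3 μg/mL.

17.3 μg/mL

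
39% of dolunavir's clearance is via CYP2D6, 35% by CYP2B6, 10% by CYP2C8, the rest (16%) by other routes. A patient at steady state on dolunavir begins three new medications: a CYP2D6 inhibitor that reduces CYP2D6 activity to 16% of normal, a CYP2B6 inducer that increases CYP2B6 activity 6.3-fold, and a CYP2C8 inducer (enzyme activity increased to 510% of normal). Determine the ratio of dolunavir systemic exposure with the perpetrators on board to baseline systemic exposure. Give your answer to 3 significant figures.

0.340

The CYP2D6 pathway (39% of clearance) falls to 0.16× activity: 0.39 × 0.16 = 0.0624.
The CYP2B6 pathway (35% of clearance) rises to 6.3× activity: 0.35 × 6.3 = 2.205.
The CYP2C8 pathway (10% of clearance) rises to 5.1× activity: 0.1 × 5.1 = 0.51.
The remaining 16% of clearance is unaffected.
New clearance relative to baseline: 0.0624 + 2.205 + 0.51 + 0.16 = 2.9374.
Because systemic exposure varies inversely with clearance, the combined effect is 1 / 2.9374 = 0.340.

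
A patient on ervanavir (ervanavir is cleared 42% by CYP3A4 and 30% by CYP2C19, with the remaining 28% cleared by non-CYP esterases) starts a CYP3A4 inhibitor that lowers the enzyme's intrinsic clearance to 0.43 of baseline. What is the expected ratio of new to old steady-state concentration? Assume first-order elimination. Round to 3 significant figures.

1.31

The CYP3A4 pathway (42% of clearance) drops to 0.43× activity: 0.42 × 0.43 = 0.1806.
CYP2C19 (30%) and the residual 28% are unaffected.
CL_new/CL_old = 0.1806 + 0.3 + 0.28 = 0.7606.
Steady-state concentration is inversely proportional to clearance, so the fold-change is 1 / 0.7606 = 1.31.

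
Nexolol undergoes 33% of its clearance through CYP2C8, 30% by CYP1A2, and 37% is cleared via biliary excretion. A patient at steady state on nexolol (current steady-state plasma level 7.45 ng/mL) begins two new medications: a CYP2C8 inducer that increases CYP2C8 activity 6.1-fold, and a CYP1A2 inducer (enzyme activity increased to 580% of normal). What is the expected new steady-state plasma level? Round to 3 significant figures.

1.81 ng/mL

The CYP2C8 pathway (33% of clearance) rises to 6.1× activity: 0.33 × 6.1 = 2.013.
The CYP1A2 pathway (30% of clearance) increases to 5.8× activity: 0.3 × 5.8 = 1.74.
The remaining 37% of clearance is unaffected.
CL_new/CL_old = 2.013 + 1.74 + 0.37 = 4.123.
New steady-state plasma level = 7.45 / 4.123 = 1.81 ng/mL (concentration scales inversely with clearance).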